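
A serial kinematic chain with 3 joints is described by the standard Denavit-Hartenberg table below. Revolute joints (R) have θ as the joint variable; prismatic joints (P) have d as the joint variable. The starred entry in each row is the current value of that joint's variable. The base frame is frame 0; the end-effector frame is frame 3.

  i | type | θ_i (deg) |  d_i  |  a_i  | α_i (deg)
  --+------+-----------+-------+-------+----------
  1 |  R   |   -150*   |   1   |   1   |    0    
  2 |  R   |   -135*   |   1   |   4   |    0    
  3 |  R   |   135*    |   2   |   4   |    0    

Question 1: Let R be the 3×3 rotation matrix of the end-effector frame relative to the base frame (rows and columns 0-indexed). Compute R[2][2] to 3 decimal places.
End-effector z-axis (col 2 of R) = (0.0000,0.0000,1.0000)
R[2][2] = 1.0000

1.000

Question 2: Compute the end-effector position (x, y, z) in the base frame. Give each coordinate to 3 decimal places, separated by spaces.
after link 1: o_1 = (-0.8660, -0.5000, 1.0000)
after link 2: o_2 = (0.1693, 3.3637, 2.0000)
after link 3: o_3 = (-3.2949, 1.3637, 4.0000)

-3.295 1.364 4.000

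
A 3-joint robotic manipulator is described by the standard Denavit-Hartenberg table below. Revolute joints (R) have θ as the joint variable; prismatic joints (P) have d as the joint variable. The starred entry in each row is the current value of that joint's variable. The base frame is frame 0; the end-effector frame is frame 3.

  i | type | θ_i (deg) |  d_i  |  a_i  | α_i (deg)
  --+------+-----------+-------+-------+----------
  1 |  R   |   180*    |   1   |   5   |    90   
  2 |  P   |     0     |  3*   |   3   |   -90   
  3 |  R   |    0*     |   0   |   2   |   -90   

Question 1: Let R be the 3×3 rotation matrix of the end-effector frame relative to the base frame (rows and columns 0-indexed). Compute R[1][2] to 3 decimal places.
-1.000

End-effector z-axis (col 2 of R) = (-0.0000,-1.0000,0.0000)
R[1][2] = -1.0000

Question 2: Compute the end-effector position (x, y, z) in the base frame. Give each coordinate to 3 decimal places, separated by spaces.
-10.000 3.000 1.000

after link 1: o_1 = (-5.0000, 0.0000, 1.0000)
after link 2: o_2 = (-8.0000, 3.0000, 1.0000)
after link 3: o_3 = (-10.0000, 3.0000, 1.0000)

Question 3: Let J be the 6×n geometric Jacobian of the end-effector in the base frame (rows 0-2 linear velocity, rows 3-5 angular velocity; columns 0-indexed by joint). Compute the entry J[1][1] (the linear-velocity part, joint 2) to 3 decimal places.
1.000

prismatic axis z_1 = (0.0000,1.0000,0.0000)
J_v[:, 1] = z_1; J_ω[:, 1] = (0,0,0)
entry J[1][1] = 1.0000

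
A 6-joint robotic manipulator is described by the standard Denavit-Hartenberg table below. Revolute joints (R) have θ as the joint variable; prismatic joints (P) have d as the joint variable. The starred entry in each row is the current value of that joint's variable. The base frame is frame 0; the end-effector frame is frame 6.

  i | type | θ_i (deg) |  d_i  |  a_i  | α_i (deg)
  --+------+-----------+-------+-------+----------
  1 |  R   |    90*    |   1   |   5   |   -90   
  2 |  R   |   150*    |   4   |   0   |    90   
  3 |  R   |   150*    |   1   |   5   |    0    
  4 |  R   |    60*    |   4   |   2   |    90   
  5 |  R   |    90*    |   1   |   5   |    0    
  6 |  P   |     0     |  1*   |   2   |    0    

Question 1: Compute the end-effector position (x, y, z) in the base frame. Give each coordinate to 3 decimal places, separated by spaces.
-7.232 17.116 -5.861

after link 1: o_1 = (0.0000, 5.0000, 1.0000)
after link 2: o_2 = (-4.0000, 5.0000, 1.0000)
after link 3: o_3 = (-6.5000, 9.2500, 2.2990)
after link 4: o_4 = (-5.5000, 12.7500, -0.2990)
after link 5: o_5 = (-6.3660, 15.6830, -4.3792)
after link 6: o_6 = (-7.2321, 17.1160, -5.8612)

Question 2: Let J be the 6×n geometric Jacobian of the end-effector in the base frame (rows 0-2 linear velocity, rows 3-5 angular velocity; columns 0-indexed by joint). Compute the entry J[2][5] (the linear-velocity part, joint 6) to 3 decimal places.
prismatic axis z_5 = (-0.8660,0.4330,0.2500)
J_v[:, 5] = z_5; J_ω[:, 5] = (0,0,0)
entry J[2][5] = 0.2500

0.250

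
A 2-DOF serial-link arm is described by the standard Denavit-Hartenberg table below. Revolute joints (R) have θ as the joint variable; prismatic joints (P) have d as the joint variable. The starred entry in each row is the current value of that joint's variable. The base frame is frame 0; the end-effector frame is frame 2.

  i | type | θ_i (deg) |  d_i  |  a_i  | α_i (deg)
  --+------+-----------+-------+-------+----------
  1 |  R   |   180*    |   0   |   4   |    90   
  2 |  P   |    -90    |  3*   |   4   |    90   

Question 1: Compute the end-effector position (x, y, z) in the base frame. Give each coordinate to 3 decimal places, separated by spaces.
-4.000 3.000 -4.000

after link 1: o_1 = (-4.0000, 0.0000, 0.0000)
after link 2: o_2 = (-4.0000, 3.0000, -4.0000)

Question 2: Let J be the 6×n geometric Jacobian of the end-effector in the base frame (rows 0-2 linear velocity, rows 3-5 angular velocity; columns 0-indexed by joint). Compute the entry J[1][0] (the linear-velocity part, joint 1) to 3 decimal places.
axis z_0 = ẑ; lever o_n−o_0 = (-4.0000,3.0000,-4.0000)
cross product → J_v[:, 0] = (-3.0000,-4.0000,0.0000)
J_ω[:, 0] = z_0
entry J[1][0] = -4.0000

-4.000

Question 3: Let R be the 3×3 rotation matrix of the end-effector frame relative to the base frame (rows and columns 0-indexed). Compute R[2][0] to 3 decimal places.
End-effector x-axis (col 0 of R) = (-0.0000,0.0000,-1.0000)
R[2][0] = -1.0000

-1.000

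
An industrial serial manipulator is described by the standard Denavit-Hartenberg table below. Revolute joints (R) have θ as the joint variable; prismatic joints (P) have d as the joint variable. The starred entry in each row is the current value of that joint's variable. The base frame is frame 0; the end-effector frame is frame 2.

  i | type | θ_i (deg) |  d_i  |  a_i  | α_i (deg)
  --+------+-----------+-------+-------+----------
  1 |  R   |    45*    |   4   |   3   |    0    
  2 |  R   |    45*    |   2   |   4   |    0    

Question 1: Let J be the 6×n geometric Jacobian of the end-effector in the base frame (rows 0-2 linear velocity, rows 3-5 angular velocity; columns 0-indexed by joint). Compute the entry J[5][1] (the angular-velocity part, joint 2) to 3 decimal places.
1.000

axis z_1 = (0.0000,0.0000,1.0000); lever o_n−o_1 = (0.0000,4.0000,2.0000)
cross product → J_v[:, 1] = (-4.0000,0.0000,0.0000)
J_ω[:, 1] = z_1
entry J[5][1] = 1.0000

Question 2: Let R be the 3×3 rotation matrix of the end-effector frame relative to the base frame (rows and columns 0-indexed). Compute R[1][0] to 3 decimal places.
End-effector x-axis (col 0 of R) = (0.0000,1.0000,0.0000)
R[1][0] = 1.0000

1.000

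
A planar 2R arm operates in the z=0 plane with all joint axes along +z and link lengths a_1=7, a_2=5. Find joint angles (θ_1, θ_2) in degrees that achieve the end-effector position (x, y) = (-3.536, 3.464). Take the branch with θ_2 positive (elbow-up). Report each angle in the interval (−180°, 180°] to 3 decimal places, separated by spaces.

cos θ_2 = (24.5026−7²−5²)/(2·7·5) = -0.7071; θ_2 = 134.9999° (elbow-up)
β = atan2(3.4640,-3.5360) = 135.5893°; ψ = atan2(3.5355,3.4645) = 45.5817°
θ_1 = β − ψ = 90.0076°

90.008 135.000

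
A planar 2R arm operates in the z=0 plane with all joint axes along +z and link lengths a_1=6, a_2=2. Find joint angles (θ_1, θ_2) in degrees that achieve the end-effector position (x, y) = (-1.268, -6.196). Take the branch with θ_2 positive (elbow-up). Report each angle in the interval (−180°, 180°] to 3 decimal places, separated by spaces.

-120.001 90.004

cos θ_2 = (39.9982−6²−2²)/(2·6·2) = -0.0001; θ_2 = 90.0042° (elbow-up)
β = atan2(-6.1960,-1.2680) = -101.5658°; ψ = atan2(2.0000,5.9999) = 18.4354°
θ_1 = β − ψ = -120.0011°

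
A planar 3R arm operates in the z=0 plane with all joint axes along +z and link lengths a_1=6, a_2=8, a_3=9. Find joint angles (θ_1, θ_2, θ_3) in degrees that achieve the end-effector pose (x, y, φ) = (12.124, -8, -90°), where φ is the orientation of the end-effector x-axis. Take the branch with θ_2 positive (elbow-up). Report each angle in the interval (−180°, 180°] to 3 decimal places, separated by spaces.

-30.003 60.006 -120.003

wrist centre = target − a_3·(cos φ, sin φ) = (12.1240, 1.0000)
cos θ_2 = (147.9914−6²−8²)/(2·6·8) = 0.4999; θ_2 = 60.0059° (elbow-up)
β = atan2(1.0000,12.1240) = 4.7151°; ψ = atan2(6.9286,9.9993) = 34.7185°
θ_1 = β − ψ = -30.0034°
θ_3 = φ − θ_1 − θ_2 = -120.0025° (wrapped to (-180°,180°])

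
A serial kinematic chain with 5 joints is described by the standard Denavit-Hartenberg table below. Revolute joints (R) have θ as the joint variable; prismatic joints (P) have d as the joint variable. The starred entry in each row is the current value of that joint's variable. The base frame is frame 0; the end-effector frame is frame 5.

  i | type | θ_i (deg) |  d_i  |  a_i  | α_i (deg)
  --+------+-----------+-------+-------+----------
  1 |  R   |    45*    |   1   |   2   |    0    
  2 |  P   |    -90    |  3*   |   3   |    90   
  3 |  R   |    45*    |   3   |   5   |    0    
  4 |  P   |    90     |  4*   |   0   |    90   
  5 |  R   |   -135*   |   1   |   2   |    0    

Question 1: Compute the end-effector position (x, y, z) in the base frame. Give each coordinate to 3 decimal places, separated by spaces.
3.293 -8.364 7.243

after link 1: o_1 = (1.4142, 1.4142, 1.0000)
after link 2: o_2 = (3.5355, -0.7071, 4.0000)
after link 3: o_3 = (3.9142, -5.3284, 7.5355)
after link 4: o_4 = (1.0858, -8.1569, 7.5355)
after link 5: o_5 = (3.2929, -8.3640, 7.2426)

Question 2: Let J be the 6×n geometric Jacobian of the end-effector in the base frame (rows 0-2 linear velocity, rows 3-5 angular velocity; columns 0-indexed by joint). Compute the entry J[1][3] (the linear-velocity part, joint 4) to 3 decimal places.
prismatic axis z_3 = (-0.7071,-0.7071,0.0000)
J_v[:, 3] = z_3; J_ω[:, 3] = (0,0,0)
entry J[1][3] = -0.7071

-0.707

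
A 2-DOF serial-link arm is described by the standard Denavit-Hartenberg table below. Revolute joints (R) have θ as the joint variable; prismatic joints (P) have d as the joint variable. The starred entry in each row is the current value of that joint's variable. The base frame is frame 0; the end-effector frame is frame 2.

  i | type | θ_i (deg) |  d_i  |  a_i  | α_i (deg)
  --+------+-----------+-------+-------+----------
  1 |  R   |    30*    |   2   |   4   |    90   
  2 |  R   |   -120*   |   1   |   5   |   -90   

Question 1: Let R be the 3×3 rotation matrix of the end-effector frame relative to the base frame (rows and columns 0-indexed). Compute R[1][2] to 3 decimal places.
0.433

End-effector z-axis (col 2 of R) = (0.7500,0.4330,-0.5000)
R[1][2] = 0.4330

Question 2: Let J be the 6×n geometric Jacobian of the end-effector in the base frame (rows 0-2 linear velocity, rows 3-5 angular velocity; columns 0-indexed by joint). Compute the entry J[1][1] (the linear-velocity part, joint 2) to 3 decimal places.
axis z_1 = (0.5000,-0.8660,0.0000); lever o_n−o_1 = (-1.6651,-2.1160,-4.3301)
cross product → J_v[:, 1] = (3.7500,2.1651,-2.5000)
J_ω[:, 1] = z_1
entry J[1][1] = 2.1651

2.165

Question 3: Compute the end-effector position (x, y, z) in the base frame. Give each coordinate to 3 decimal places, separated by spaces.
after link 1: o_1 = (3.4641, 2.0000, 2.0000)
after link 2: o_2 = (1.7990, -0.1160, -2.3301)

1.799 -0.116 -2.330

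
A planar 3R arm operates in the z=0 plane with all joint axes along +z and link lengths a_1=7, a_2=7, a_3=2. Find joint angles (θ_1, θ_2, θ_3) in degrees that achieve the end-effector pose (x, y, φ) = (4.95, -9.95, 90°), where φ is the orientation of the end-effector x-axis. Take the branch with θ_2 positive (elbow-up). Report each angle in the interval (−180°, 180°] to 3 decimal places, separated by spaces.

-89.996 44.993 135.003

wrist centre = target − a_3·(cos φ, sin φ) = (4.9500, -11.9500)
cos θ_2 = (167.3050−7²−7²)/(2·7·7) = 0.7072; θ_2 = 44.9929° (elbow-up)
β = atan2(-11.9500,4.9500) = -67.4994°; ψ = atan2(4.9491,11.9504) = 22.4965°
θ_1 = β − ψ = -89.9959°
θ_3 = φ − θ_1 − θ_2 = 135.0029° (wrapped to (-180°,180°])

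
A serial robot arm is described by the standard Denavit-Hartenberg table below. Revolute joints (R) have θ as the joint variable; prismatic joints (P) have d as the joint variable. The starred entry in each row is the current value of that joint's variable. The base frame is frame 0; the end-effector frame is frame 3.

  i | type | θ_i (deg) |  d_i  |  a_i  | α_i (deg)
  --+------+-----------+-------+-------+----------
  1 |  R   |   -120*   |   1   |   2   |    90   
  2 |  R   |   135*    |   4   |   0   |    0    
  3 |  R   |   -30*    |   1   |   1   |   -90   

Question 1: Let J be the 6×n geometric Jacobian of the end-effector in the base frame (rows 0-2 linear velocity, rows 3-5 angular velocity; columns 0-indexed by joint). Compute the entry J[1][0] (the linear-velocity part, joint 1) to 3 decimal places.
-5.201

axis z_0 = ẑ; lever o_n−o_0 = (-5.2007,0.9921,1.9659)
cross product → J_v[:, 0] = (-0.9921,-5.2007,0.0000)
J_ω[:, 0] = z_0
entry J[1][0] = -5.2007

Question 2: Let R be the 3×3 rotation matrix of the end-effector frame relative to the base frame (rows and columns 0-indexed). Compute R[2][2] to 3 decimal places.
-0.259

End-effector z-axis (col 2 of R) = (0.4830,0.8365,-0.2588)
R[2][2] = -0.2588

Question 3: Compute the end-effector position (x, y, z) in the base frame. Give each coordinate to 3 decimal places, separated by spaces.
-5.201 0.992 1.966

after link 1: o_1 = (-1.0000, -1.7321, 1.0000)
after link 2: o_2 = (-4.4641, 0.2679, 1.0000)
after link 3: o_3 = (-5.2007, 0.9921, 1.9659)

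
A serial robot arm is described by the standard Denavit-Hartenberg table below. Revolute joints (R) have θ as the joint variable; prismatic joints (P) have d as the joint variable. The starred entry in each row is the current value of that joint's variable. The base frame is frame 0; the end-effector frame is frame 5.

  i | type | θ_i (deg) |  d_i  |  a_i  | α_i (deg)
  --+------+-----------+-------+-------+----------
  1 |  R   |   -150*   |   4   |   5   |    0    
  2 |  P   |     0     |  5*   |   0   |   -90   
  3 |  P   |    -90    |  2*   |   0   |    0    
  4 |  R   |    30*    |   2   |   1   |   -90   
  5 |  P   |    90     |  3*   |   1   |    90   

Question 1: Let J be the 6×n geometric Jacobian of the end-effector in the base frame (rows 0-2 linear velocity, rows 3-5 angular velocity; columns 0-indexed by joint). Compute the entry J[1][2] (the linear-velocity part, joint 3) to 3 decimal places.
-0.866

prismatic axis z_2 = (0.5000,-0.8660,0.0000)
J_v[:, 2] = z_2; J_ω[:, 2] = (0,0,0)
entry J[1][2] = -0.8660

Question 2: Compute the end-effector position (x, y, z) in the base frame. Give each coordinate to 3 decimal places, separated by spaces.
-5.513 -6.647 8.366

after link 1: o_1 = (-4.3301, -2.5000, 4.0000)
after link 2: o_2 = (-4.3301, -2.5000, 9.0000)
after link 3: o_3 = (-3.3301, -4.2321, 9.0000)
after link 4: o_4 = (-2.7631, -6.2141, 9.8660)
after link 5: o_5 = (-5.5131, -6.6471, 8.3660)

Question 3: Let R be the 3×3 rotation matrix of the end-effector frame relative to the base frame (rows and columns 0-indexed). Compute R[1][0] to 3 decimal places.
End-effector x-axis (col 0 of R) = (-0.5000,0.8660,-0.0000)
R[1][0] = 0.8660

0.866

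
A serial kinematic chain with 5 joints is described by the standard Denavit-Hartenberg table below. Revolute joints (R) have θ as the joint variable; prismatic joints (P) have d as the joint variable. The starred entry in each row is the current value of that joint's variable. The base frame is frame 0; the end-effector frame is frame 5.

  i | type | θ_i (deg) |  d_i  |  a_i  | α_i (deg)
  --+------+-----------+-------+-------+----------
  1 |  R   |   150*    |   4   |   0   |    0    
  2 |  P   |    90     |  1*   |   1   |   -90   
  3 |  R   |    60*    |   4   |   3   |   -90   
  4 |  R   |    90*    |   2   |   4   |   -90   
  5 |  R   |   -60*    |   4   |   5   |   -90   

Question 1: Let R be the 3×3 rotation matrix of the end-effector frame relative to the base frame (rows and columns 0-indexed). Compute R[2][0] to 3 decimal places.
End-effector x-axis (col 0 of R) = (-0.0580,0.8995,-0.4330)
R[2][0] = -0.4330

-0.433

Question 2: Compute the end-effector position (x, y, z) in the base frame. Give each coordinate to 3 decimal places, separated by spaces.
0.326 5.565 2.701

after link 1: o_1 = (0.0000, 0.0000, 4.0000)
after link 2: o_2 = (-0.5000, -0.8660, 5.0000)
after link 3: o_3 = (2.2141, -4.1651, 2.4019)
after link 4: o_4 = (-0.3840, -0.6651, 1.4019)
after link 5: o_5 = (0.3260, 5.5646, 2.7010)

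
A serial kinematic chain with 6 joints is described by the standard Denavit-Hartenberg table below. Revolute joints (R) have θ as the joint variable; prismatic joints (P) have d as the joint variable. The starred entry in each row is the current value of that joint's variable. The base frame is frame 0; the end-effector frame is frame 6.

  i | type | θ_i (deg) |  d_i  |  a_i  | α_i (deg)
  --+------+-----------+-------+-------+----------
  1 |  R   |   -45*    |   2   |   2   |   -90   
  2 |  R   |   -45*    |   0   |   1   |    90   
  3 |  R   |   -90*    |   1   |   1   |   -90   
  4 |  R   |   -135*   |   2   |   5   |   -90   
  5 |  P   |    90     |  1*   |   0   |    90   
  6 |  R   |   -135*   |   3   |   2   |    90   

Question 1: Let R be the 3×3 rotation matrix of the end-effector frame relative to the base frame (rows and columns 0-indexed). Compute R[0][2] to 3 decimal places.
End-effector z-axis (col 2 of R) = (-0.2500,-0.4571,0.8536)
R[0][2] = -0.2500

-0.250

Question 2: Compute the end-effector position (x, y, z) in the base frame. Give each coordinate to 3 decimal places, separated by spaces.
after link 1: o_1 = (1.4142, -1.4142, 2.0000)
after link 2: o_2 = (1.9142, -1.9142, 2.7071)
after link 3: o_3 = (0.7071, -2.1213, 3.4142)
after link 4: o_4 = (2.4393, 1.1464, 7.3284)
after link 5: o_5 = (1.5858, 1.0000, 7.8284)
after link 6: o_6 = (3.9393, 3.0607, 9.6213)

3.939 3.061 9.621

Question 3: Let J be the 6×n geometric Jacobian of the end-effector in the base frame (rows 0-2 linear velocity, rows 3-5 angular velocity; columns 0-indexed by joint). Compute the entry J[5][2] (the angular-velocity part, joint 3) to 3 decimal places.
axis z_2 = (-0.5000,0.5000,0.7071); lever o_n−o_2 = (2.0251,4.9749,6.9142)
cross product → J_v[:, 2] = (-0.0607,4.8891,-3.5000)
J_ω[:, 2] = z_2
entry J[5][2] = 0.7071

0.707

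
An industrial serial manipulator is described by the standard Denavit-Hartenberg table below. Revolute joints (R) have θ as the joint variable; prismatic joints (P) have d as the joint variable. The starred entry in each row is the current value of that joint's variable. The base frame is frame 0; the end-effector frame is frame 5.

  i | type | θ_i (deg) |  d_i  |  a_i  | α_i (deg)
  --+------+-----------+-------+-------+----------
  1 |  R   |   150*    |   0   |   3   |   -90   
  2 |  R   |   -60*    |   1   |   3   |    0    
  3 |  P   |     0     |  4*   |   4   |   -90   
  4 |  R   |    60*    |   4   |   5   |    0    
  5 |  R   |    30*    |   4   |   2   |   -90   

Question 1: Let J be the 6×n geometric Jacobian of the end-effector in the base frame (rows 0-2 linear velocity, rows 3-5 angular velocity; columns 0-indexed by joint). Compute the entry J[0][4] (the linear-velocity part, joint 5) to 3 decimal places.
axis z_4 = (-0.7500,0.4330,-0.5000); lever o_n−o_4 = (-2.0000,3.4641,-2.0000)
cross product → J_v[:, 4] = (0.8660,-0.5000,-1.7321)
J_ω[:, 4] = z_4
entry J[0][4] = 0.8660

0.866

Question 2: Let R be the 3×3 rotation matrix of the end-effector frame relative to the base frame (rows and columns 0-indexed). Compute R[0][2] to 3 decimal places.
0.433

End-effector z-axis (col 2 of R) = (0.4330,-0.2500,-0.8660)
R[0][2] = 0.4330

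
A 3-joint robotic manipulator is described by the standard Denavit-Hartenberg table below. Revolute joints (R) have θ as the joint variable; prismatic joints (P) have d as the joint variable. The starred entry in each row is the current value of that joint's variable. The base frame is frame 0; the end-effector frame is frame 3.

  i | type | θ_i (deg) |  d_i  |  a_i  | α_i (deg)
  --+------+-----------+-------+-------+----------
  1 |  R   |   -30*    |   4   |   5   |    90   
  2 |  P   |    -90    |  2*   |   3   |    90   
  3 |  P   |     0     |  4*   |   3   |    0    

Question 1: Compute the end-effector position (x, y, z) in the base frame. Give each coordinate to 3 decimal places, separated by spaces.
after link 1: o_1 = (4.3301, -2.5000, 4.0000)
after link 2: o_2 = (3.3301, -4.2321, 1.0000)
after link 3: o_3 = (-0.1340, -2.2321, -2.0000)

-0.134 -2.232 -2.000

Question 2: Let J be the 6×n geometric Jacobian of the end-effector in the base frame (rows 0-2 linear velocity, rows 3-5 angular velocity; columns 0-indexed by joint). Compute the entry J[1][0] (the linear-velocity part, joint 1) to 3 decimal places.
axis z_0 = ẑ; lever o_n−o_0 = (-0.1340,-2.2321,-2.0000)
cross product → J_v[:, 0] = (2.2321,-0.1340,0.0000)
J_ω[:, 0] = z_0
entry J[1][0] = -0.1340

-0.134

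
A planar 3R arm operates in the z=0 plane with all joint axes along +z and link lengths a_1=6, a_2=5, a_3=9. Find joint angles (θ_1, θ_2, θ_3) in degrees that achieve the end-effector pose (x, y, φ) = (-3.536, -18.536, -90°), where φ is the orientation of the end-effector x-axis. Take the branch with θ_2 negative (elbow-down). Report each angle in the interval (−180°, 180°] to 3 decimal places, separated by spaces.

-90.009 -44.984 44.992

wrist centre = target − a_3·(cos φ, sin φ) = (-3.5360, -9.5360)
cos θ_2 = (103.4386−6²−5²)/(2·6·5) = 0.7073; θ_2 = -44.9835° (elbow-down)
β = atan2(-9.5360,-3.5360) = -110.3451°; ψ = atan2(-3.5345,9.5365) = -20.3361°
θ_1 = β − ψ = -90.0089°
θ_3 = φ − θ_1 − θ_2 = 44.9924° (wrapped to (-180°,180°])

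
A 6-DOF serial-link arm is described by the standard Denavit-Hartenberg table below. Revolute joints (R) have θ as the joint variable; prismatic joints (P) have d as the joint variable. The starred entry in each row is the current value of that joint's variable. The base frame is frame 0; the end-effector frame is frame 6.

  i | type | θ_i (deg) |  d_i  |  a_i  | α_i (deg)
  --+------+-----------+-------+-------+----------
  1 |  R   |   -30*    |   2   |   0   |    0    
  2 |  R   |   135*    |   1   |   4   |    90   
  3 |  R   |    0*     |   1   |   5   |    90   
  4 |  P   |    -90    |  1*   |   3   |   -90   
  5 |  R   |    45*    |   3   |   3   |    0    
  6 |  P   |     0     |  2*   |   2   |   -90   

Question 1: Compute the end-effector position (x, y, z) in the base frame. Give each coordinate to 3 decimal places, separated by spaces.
-8.970 12.090 5.536

after link 1: o_1 = (0.0000, 0.0000, 2.0000)
after link 2: o_2 = (-1.0353, 3.8637, 3.0000)
after link 3: o_3 = (-1.3634, 8.9522, 3.0000)
after link 4: o_4 = (-4.2612, 8.1757, 2.0000)
after link 5: o_5 = (-7.0867, 10.5244, 4.1213)
after link 6: o_6 = (-8.9704, 12.0903, 5.5355)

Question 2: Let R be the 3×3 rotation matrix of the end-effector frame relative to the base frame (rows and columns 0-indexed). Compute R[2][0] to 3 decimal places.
0.707

End-effector x-axis (col 0 of R) = (-0.6830,-0.1830,0.7071)
R[2][0] = 0.7071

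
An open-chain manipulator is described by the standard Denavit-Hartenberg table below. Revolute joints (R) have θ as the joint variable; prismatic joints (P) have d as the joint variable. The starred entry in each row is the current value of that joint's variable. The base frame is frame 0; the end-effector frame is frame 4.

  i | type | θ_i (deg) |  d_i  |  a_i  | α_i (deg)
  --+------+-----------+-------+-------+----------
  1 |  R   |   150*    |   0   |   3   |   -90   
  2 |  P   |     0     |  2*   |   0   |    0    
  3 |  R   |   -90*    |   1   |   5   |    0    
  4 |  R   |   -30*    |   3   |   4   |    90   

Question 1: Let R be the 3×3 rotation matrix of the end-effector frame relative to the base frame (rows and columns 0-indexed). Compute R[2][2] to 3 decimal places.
End-effector z-axis (col 2 of R) = (0.7500,-0.4330,-0.5000)
R[2][2] = -0.5000

-0.500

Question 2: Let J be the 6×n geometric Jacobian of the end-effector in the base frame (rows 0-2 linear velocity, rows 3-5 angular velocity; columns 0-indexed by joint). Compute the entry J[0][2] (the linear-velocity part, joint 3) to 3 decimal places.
-7.330

axis z_2 = (-0.5000,-0.8660,0.0000); lever o_n−o_2 = (-0.2679,-4.4641,8.4641)
cross product → J_v[:, 2] = (-7.3301,4.2321,2.0000)
J_ω[:, 2] = z_2
entry J[0][2] = -7.3301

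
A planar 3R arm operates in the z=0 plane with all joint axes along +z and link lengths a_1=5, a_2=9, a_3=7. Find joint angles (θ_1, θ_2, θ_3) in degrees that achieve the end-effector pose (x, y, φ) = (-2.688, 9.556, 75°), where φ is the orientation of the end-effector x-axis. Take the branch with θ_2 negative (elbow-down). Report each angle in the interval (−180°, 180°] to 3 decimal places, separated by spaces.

wrist centre = target − a_3·(cos φ, sin φ) = (-4.4997, 2.7945)
cos θ_2 = (28.0569−5²−9²)/(2·5·9) = -0.8660; θ_2 = -150.0010° (elbow-down)
β = atan2(2.7945,-4.4997) = 148.1580°; ψ = atan2(-4.4999,-2.7943) = -121.8393°
θ_1 = β − ψ = 269.9973°
θ_3 = φ − θ_1 − θ_2 = -44.9963° (wrapped to (-180°,180°])

-90.003 -150.001 -44.996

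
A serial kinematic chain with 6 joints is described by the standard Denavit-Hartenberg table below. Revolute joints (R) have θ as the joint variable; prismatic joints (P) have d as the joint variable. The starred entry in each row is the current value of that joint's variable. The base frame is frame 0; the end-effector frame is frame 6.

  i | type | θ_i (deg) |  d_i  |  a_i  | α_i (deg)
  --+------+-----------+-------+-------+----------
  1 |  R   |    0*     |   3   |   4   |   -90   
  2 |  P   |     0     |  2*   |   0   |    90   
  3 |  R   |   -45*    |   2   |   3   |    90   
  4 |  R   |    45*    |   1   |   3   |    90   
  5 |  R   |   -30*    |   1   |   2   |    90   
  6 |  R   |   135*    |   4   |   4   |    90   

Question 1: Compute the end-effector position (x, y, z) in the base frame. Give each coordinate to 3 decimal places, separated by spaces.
after link 1: o_1 = (4.0000, 0.0000, 3.0000)
after link 2: o_2 = (4.0000, 2.0000, 3.0000)
after link 3: o_3 = (6.1213, -0.1213, 5.0000)
after link 4: o_4 = (6.9142, -2.3284, 7.1213)
after link 5: o_5 = (8.9873, -2.9873, 7.6390)
after link 6: o_6 = (9.6263, -0.7273, 2.4927)

9.626 -0.727 2.493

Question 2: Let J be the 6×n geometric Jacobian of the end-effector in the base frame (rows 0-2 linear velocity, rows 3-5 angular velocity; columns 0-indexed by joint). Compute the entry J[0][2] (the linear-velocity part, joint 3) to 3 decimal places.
2.727

axis z_2 = (0.0000,0.0000,1.0000); lever o_n−o_2 = (5.6263,-2.7273,-0.5073)
cross product → J_v[:, 2] = (2.7273,5.6263,-0.0000)
J_ω[:, 2] = z_2
entry J[0][2] = 2.7273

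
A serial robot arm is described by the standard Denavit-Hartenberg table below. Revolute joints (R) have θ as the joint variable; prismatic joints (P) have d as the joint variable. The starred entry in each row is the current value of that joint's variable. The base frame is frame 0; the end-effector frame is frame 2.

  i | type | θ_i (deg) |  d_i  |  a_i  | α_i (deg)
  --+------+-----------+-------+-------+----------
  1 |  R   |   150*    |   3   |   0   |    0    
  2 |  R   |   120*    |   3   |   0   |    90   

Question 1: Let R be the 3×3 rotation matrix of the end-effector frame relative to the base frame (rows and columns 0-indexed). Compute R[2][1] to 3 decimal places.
1.000

End-effector y-axis (col 1 of R) = (0.0000,-0.0000,1.0000)
R[2][1] = 1.0000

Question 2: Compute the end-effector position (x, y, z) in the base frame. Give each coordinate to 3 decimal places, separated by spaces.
after link 1: o_1 = (0.0000, 0.0000, 3.0000)
after link 2: o_2 = (0.0000, 0.0000, 6.0000)

0.000 0.000 6.000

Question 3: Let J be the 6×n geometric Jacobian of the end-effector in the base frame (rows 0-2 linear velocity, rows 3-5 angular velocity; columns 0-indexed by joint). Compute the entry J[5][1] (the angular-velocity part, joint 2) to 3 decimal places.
1.000

axis z_1 = (0.0000,0.0000,1.0000); lever o_n−o_1 = (0.0000,0.0000,3.0000)
cross product → J_v[:, 1] = (0.0000,0.0000,0.0000)
J_ω[:, 1] = z_1
entry J[5][1] = 1.0000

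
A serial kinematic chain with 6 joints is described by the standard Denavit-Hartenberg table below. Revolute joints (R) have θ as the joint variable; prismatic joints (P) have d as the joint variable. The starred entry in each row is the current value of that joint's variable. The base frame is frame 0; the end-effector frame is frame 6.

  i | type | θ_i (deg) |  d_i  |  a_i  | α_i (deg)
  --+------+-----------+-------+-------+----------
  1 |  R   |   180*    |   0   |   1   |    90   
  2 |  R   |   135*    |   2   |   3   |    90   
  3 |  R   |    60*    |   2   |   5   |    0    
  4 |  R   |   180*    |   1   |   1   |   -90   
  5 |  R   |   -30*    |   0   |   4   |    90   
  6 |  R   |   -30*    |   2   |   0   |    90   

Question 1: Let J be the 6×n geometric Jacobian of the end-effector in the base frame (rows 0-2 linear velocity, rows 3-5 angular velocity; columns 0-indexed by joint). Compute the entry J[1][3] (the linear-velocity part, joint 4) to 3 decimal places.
-1.732

axis z_3 = (-0.7071,0.0000,0.7071); lever o_n−o_3 = (-4.5708,-3.0000,2.1213)
cross product → J_v[:, 3] = (2.1213,-1.7321,2.1213)
J_ω[:, 3] = z_3
entry J[1][3] = -1.7321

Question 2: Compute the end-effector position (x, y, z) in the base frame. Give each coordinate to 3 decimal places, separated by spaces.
-3.096 3.330 7.425

after link 1: o_1 = (-1.0000, 0.0000, 0.0000)
after link 2: o_2 = (1.1213, 2.0000, 2.1213)
after link 3: o_3 = (1.4749, 6.3301, 5.3033)
after link 4: o_4 = (0.4142, 5.4641, 5.6569)
after link 5: o_5 = (-2.2247, 2.4641, 5.8463)
after link 6: o_6 = (-3.0959, 3.3301, 7.4246)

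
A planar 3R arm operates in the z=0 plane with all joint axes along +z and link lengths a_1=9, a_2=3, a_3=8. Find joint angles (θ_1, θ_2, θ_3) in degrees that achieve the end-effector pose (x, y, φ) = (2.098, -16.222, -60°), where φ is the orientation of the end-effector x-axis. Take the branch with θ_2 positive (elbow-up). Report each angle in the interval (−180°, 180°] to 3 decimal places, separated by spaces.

-120.002 90.008 -30.006

wrist centre = target − a_3·(cos φ, sin φ) = (-1.9020, -9.2938)
cos θ_2 = (89.9923−9²−3²)/(2·9·3) = -0.0001; θ_2 = 90.0082° (elbow-up)
β = atan2(-9.2938,-1.9020) = -101.5660°; ψ = atan2(3.0000,8.9996) = 18.4358°
θ_1 = β − ψ = -120.0018°
θ_3 = φ − θ_1 − θ_2 = -30.0064° (wrapped to (-180°,180°])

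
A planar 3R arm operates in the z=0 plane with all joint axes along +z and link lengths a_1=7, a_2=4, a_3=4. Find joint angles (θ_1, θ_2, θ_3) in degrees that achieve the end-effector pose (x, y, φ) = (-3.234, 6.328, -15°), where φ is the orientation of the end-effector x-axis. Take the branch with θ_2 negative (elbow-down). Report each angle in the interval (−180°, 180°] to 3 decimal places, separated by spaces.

wrist centre = target − a_3·(cos φ, sin φ) = (-7.0977, 7.3633)
cos θ_2 = (104.5952−7²−4²)/(2·7·4) = 0.7071; θ_2 = -45.0040° (elbow-down)
β = atan2(7.3633,-7.0977) = 133.9479°; ψ = atan2(-2.8286,9.8282) = -16.0561°
θ_1 = β − ψ = 150.0040°
θ_3 = φ − θ_1 − θ_2 = -120.0000° (wrapped to (-180°,180°])

150.004 -45.004 -120.000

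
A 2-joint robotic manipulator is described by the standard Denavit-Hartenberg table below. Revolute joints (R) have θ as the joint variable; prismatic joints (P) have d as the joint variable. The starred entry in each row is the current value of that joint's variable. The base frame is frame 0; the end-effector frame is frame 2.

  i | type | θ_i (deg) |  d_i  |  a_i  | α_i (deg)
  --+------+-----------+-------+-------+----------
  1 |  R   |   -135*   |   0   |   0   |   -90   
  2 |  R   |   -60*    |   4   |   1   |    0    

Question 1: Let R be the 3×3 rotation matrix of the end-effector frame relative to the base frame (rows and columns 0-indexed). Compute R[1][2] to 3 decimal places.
End-effector z-axis (col 2 of R) = (0.7071,-0.7071,0.0000)
R[1][2] = -0.7071

-0.707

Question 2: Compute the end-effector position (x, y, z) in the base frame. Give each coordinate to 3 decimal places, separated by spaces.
after link 1: o_1 = (0.0000, 0.0000, 0.0000)
after link 2: o_2 = (2.4749, -3.1820, 0.8660)

2.475 -3.182 0.866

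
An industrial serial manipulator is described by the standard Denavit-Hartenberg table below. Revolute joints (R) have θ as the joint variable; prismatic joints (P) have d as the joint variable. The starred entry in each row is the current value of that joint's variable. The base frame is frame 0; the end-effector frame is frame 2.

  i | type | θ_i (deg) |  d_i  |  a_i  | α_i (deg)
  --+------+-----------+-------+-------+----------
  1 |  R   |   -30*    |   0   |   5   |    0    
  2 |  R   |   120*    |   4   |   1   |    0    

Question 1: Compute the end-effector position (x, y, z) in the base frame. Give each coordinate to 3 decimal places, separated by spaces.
4.330 -1.500 4.000

after link 1: o_1 = (4.3301, -2.5000, 0.0000)
after link 2: o_2 = (4.3301, -1.5000, 4.0000)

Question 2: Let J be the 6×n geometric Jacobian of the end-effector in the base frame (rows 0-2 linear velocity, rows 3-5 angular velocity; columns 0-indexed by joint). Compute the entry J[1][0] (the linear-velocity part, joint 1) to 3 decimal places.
axis z_0 = ẑ; lever o_n−o_0 = (4.3301,-1.5000,4.0000)
cross product → J_v[:, 0] = (1.5000,4.3301,-0.0000)
J_ω[:, 0] = z_0
entry J[1][0] = 4.3301

4.330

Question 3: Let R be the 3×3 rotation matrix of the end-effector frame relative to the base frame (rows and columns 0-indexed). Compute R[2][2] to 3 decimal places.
End-effector z-axis (col 2 of R) = (0.0000,0.0000,1.0000)
R[2][2] = 1.0000

1.000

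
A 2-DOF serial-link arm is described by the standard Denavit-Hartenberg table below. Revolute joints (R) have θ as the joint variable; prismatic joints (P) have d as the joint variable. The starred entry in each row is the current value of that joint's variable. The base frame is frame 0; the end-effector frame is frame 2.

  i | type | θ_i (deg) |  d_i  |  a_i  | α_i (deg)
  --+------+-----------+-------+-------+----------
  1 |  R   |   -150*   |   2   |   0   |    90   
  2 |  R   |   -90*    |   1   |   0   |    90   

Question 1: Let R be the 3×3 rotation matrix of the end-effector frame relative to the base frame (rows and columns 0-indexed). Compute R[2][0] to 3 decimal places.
End-effector x-axis (col 0 of R) = (-0.0000,0.0000,-1.0000)
R[2][0] = -1.0000

-1.000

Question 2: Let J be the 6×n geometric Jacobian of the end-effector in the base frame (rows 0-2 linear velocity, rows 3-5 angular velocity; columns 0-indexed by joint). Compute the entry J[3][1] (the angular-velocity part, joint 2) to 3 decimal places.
-0.500

axis z_1 = (-0.5000,0.8660,0.0000); lever o_n−o_1 = (-0.5000,0.8660,0.0000)
cross product → J_v[:, 1] = (-0.0000,-0.0000,0.0000)
J_ω[:, 1] = z_1
entry J[3][1] = -0.5000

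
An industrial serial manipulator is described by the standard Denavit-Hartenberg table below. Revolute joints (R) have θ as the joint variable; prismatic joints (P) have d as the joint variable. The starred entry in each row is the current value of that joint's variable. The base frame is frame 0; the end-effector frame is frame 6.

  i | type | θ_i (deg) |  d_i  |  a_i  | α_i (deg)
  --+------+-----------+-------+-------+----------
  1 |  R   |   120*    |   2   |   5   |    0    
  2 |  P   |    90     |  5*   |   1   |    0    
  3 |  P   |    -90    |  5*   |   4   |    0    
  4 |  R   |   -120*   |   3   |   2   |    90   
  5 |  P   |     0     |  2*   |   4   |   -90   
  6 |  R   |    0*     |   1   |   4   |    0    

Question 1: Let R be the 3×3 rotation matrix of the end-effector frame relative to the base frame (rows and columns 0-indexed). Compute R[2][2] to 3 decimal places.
End-effector z-axis (col 2 of R) = (0.0000,0.0000,1.0000)
R[2][2] = 1.0000

1.000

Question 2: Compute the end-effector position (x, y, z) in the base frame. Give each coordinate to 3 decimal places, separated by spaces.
after link 1: o_1 = (-2.5000, 4.3301, 2.0000)
after link 2: o_2 = (-3.3660, 3.8301, 7.0000)
after link 3: o_3 = (-5.3660, 7.2942, 12.0000)
after link 4: o_4 = (-3.3660, 7.2942, 15.0000)
after link 5: o_5 = (0.6340, 5.2942, 15.0000)
after link 6: o_6 = (4.6340, 5.2942, 16.0000)

4.634 5.294 16.000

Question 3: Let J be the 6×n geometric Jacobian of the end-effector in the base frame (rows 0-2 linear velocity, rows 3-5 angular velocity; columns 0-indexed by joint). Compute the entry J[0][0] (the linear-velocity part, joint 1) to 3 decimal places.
axis z_0 = ẑ; lever o_n−o_0 = (4.6340,5.2942,16.0000)
cross product → J_v[:, 0] = (-5.2942,4.6340,0.0000)
J_ω[:, 0] = z_0
entry J[0][0] = -5.2942

-5.294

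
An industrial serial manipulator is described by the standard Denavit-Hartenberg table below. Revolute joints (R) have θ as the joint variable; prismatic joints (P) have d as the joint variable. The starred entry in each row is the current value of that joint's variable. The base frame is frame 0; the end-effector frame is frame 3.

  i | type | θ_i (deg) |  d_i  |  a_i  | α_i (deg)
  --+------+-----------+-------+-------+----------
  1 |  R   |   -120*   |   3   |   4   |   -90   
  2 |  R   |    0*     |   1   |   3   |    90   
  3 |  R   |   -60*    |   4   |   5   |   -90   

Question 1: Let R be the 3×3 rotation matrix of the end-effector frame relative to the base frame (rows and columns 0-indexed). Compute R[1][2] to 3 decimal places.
End-effector z-axis (col 2 of R) = (0.0000,-1.0000,0.0000)
R[1][2] = -1.0000

-1.000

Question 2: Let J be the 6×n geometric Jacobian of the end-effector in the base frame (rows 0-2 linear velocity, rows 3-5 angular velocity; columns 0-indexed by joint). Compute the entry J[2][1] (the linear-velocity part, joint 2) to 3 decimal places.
axis z_1 = (0.8660,-0.5000,0.0000); lever o_n−o_1 = (-5.6340,-3.0981,4.0000)
cross product → J_v[:, 1] = (-2.0000,-3.4641,-5.5000)
J_ω[:, 1] = z_1
entry J[2][1] = -5.5000

-5.500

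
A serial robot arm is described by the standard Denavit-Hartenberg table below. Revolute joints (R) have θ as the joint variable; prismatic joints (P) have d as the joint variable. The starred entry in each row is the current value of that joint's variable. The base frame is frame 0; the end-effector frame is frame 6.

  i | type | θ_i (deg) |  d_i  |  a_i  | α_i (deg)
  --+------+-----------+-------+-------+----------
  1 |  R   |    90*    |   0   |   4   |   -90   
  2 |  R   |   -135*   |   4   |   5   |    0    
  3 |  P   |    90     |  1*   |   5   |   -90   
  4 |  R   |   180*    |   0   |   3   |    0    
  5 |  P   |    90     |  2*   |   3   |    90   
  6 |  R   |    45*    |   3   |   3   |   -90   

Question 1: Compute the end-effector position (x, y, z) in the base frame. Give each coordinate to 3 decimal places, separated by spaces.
after link 1: o_1 = (0.0000, 4.0000, 0.0000)
after link 2: o_2 = (-4.0000, 0.4645, 3.5355)
after link 3: o_3 = (-5.0000, 4.0000, 7.0711)
after link 4: o_4 = (-5.0000, 1.8787, 4.9497)
after link 5: o_5 = (-8.0000, 3.2929, 3.5355)
after link 6: o_6 = (-10.1213, 2.6716, -0.0858)

-10.121 2.672 -0.086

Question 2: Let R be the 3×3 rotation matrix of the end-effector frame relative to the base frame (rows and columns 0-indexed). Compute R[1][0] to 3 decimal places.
End-effector x-axis (col 0 of R) = (-0.7071,0.5000,-0.5000)
R[1][0] = 0.5000

0.500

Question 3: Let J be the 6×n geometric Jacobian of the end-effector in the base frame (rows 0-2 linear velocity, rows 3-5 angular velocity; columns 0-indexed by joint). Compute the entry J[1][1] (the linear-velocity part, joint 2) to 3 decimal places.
axis z_1 = (-1.0000,0.0000,0.0000); lever o_n−o_1 = (-10.1213,-1.3284,-0.0858)
cross product → J_v[:, 1] = (0.0000,-0.0858,1.3284)
J_ω[:, 1] = z_1
entry J[1][1] = -0.0858

-0.086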